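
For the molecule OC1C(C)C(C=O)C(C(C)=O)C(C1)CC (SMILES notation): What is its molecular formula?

Walk through each heavy atom and fill implicit hydrogens from standard valence (C 4, N 3, O 2, S 2, halogen 1):
  atom 1: O, bond orders sum to 1 (valence 2) → 1 H
  atom 2: C, bond orders sum to 3 (valence 4) → 1 H
  atom 3: C, bond orders sum to 3 (valence 4) → 1 H
  atom 4: C, bond orders sum to 1 (valence 4) → 3 H
  atom 5: C, bond orders sum to 3 (valence 4) → 1 H
  atom 6: C, bond orders sum to 3 (valence 4) → 1 H
  atom 7: O, bond orders sum to 2 (valence 2) → 0 H
  atom 8: C, bond orders sum to 3 (valence 4) → 1 H
  atom 9: C, bond orders sum to 4 (valence 4) → 0 H
  atom 10: C, bond orders sum to 1 (valence 4) → 3 H
  atom 11: O, bond orders sum to 2 (valence 2) → 0 H
  atom 12: C, bond orders sum to 3 (valence 4) → 1 H
  atom 13: C, bond orders sum to 2 (valence 4) → 2 H
  atom 14: C, bond orders sum to 2 (valence 4) → 2 H
  atom 15: C, bond orders sum to 1 (valence 4) → 3 H
Totals → C:12, H:20, O:3.

C12H20O3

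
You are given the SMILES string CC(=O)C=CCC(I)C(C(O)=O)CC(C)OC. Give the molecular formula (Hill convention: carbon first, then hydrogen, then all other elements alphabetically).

Walk through each heavy atom and fill implicit hydrogens from standard valence (C 4, N 3, O 2, S 2, halogen 1):
  atom 1: C, bond orders sum to 1 (valence 4) → 3 H
  atom 2: C, bond orders sum to 4 (valence 4) → 0 H
  atom 3: O, bond orders sum to 2 (valence 2) → 0 H
  atom 4: C, bond orders sum to 3 (valence 4) → 1 H
  atom 5: C, bond orders sum to 3 (valence 4) → 1 H
  atom 6: C, bond orders sum to 2 (valence 4) → 2 H
  atom 7: C, bond orders sum to 3 (valence 4) → 1 H
  atom 8: I (halogen, monovalent) → 0 H
  atom 9: C, bond orders sum to 3 (valence 4) → 1 H
  atom 10: C, bond orders sum to 4 (valence 4) → 0 H
  atom 11: O, bond orders sum to 1 (valence 2) → 1 H
  atom 12: O, bond orders sum to 2 (valence 2) → 0 H
  atom 13: C, bond orders sum to 2 (valence 4) → 2 H
  atom 14: C, bond orders sum to 3 (valence 4) → 1 H
  atom 15: C, bond orders sum to 1 (valence 4) → 3 H
  atom 16: O, bond orders sum to 2 (valence 2) → 0 H
  atom 17: C, bond orders sum to 1 (valence 4) → 3 H
Totals → C:12, H:19, I:1, O:4.
In Hill order: C12H19IO4.

C12H19IO4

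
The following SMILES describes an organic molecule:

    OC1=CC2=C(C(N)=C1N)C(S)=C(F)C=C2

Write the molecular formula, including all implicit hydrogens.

C10H9FN2OS

Walk through each heavy atom and fill implicit hydrogens from standard valence (C 4, N 3, O 2, S 2, halogen 1):
  atom 1: O, bond orders sum to 1 (valence 2) → 1 H
  atom 2: C, bond orders sum to 4 (valence 4) → 0 H
  atom 3: C, bond orders sum to 3 (valence 4) → 1 H
  atom 4: C, bond orders sum to 4 (valence 4) → 0 H
  atom 5: C, bond orders sum to 4 (valence 4) → 0 H
  atom 6: C, bond orders sum to 4 (valence 4) → 0 H
  atom 7: N, bond orders sum to 1 (valence 3) → 2 H
  atom 8: C, bond orders sum to 4 (valence 4) → 0 H
  atom 9: N, bond orders sum to 1 (valence 3) → 2 H
  atom 10: C, bond orders sum to 4 (valence 4) → 0 H
  atom 11: S, bond orders sum to 1 (valence 2) → 1 H
  atom 12: C, bond orders sum to 4 (valence 4) → 0 H
  atom 13: F (halogen, monovalent) → 0 H
  atom 14: C, bond orders sum to 3 (valence 4) → 1 H
  atom 15: C, bond orders sum to 3 (valence 4) → 1 H
Totals → C:10, H:9, F:1, N:2, O:1, S:1.
In Hill order: C10H9FN2OS.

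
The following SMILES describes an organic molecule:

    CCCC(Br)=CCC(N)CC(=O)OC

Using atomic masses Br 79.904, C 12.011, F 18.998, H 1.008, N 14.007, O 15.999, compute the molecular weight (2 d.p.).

264.16 g/mol

First, the molecular formula is C10H18BrNO2 (counting implicit H from valence).
  Br: 1 × 79.904 = 79.904
  C: 10 × 12.011 = 120.110
  H: 18 × 1.008 = 18.144
  N: 1 × 14.007 = 14.007
  O: 2 × 15.999 = 31.998
Sum: 1×79.904 + 10×12.011 + 18×1.008 + 1×14.007 + 2×15.999 = 264.163 → 264.16 g/mol.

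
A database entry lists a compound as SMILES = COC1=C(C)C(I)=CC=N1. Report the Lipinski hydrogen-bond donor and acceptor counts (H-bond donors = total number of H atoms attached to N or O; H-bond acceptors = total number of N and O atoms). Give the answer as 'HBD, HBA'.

Donors: find every N or O and count the H atoms it carries.
  atom 2 (O): bond orders sum to 2 → 0 H
  atom 10 (N): bond orders sum to 3 → 0 H
Lipinski HBD = 0.
Acceptors: N atoms = 1, O atoms = 1 → HBA = 2.

0, 2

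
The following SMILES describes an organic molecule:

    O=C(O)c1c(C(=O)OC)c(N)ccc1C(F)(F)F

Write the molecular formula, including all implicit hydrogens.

C10H8F3NO4

Walk through each heavy atom and fill implicit hydrogens from standard valence (C 4, N 3, O 2, S 2, halogen 1); for lowercase aromatic atoms, an aromatic c carries 1 H when it has two neighbours and 0 H with three, and aromatic n carries 0 H:
  atom 1: O, bond orders sum to 2 (valence 2) → 0 H
  atom 2: C, bond orders sum to 4 (valence 4) → 0 H
  atom 3: O, bond orders sum to 1 (valence 2) → 1 H
  atom 4: aromatic c, 3 neighbours → 0 H
  atom 5: aromatic c, 3 neighbours → 0 H
  atom 6: C, bond orders sum to 4 (valence 4) → 0 H
  atom 7: O, bond orders sum to 2 (valence 2) → 0 H
  atom 8: O, bond orders sum to 2 (valence 2) → 0 H
  atom 9: C, bond orders sum to 1 (valence 4) → 3 H
  atom 10: aromatic c, 3 neighbours → 0 H
  atom 11: N, bond orders sum to 1 (valence 3) → 2 H
  atom 12: aromatic c, 2 neighbours → 1 H
  atom 13: aromatic c, 2 neighbours → 1 H
  atom 14: aromatic c, 3 neighbours → 0 H
  atom 15: C, bond orders sum to 4 (valence 4) → 0 H
  atom 16: F (halogen, monovalent) → 0 H
  atom 17: F (halogen, monovalent) → 0 H
  atom 18: F (halogen, monovalent) → 0 H
Totals → C:10, H:8, F:3, N:1, O:4.
In Hill order: C10H8F3NO4.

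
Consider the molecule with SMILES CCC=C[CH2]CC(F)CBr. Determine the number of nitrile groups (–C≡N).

0

Scan the SMILES for the nitrile motif — none present.
Groups that are present: 1 alkene.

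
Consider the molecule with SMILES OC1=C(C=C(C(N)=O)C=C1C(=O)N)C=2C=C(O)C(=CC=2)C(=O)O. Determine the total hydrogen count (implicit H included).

Walk through each heavy atom and fill implicit hydrogens from standard valence (C 4, N 3, O 2, S 2, halogen 1):
  atom 1: O, bond orders sum to 1 (valence 2) → 1 H
  atom 2: C, bond orders sum to 4 (valence 4) → 0 H
  atom 3: C, bond orders sum to 4 (valence 4) → 0 H
  atom 4: C, bond orders sum to 3 (valence 4) → 1 H
  atom 5: C, bond orders sum to 4 (valence 4) → 0 H
  atom 6: C, bond orders sum to 4 (valence 4) → 0 H
  atom 7: N, bond orders sum to 1 (valence 3) → 2 H
  atom 8: O, bond orders sum to 2 (valence 2) → 0 H
  atom 9: C, bond orders sum to 3 (valence 4) → 1 H
  atom 10: C, bond orders sum to 4 (valence 4) → 0 H
  atom 11: C, bond orders sum to 4 (valence 4) → 0 H
  atom 12: O, bond orders sum to 2 (valence 2) → 0 H
  atom 13: N, bond orders sum to 1 (valence 3) → 2 H
  atom 14: C, bond orders sum to 4 (valence 4) → 0 H
  atom 15: C, bond orders sum to 3 (valence 4) → 1 H
  atom 16: C, bond orders sum to 4 (valence 4) → 0 H
  atom 17: O, bond orders sum to 1 (valence 2) → 1 H
  atom 18: C, bond orders sum to 4 (valence 4) → 0 H
  atom 19: C, bond orders sum to 3 (valence 4) → 1 H
  atom 20: C, bond orders sum to 3 (valence 4) → 1 H
  atom 21: C, bond orders sum to 4 (valence 4) → 0 H
  atom 22: O, bond orders sum to 2 (valence 2) → 0 H
  atom 23: O, bond orders sum to 1 (valence 2) → 1 H
Total hydrogens: 12.

12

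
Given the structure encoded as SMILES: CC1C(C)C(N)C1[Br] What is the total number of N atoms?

1

Scan the SMILES for N atoms (remember two-letter symbols like Cl and Br are single atoms).
Nitrogen count: 1.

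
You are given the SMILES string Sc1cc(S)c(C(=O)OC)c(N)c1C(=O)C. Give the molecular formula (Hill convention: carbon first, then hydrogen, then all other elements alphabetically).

C10H11NO3S2

Walk through each heavy atom and fill implicit hydrogens from standard valence (C 4, N 3, O 2, S 2, halogen 1); for lowercase aromatic atoms, an aromatic c carries 1 H when it has two neighbours and 0 H with three, and aromatic n carries 0 H:
  atom 1: S, bond orders sum to 1 (valence 2) → 1 H
  atom 2: aromatic c, 3 neighbours → 0 H
  atom 3: aromatic c, 2 neighbours → 1 H
  atom 4: aromatic c, 3 neighbours → 0 H
  atom 5: S, bond orders sum to 1 (valence 2) → 1 H
  atom 6: aromatic c, 3 neighbours → 0 H
  atom 7: C, bond orders sum to 4 (valence 4) → 0 H
  atom 8: O, bond orders sum to 2 (valence 2) → 0 H
  atom 9: O, bond orders sum to 2 (valence 2) → 0 H
  atom 10: C, bond orders sum to 1 (valence 4) → 3 H
  atom 11: aromatic c, 3 neighbours → 0 H
  atom 12: N, bond orders sum to 1 (valence 3) → 2 H
  atom 13: aromatic c, 3 neighbours → 0 H
  atom 14: C, bond orders sum to 4 (valence 4) → 0 H
  atom 15: O, bond orders sum to 2 (valence 2) → 0 H
  atom 16: C, bond orders sum to 1 (valence 4) → 3 H
Totals → C:10, H:11, N:1, O:3, S:2.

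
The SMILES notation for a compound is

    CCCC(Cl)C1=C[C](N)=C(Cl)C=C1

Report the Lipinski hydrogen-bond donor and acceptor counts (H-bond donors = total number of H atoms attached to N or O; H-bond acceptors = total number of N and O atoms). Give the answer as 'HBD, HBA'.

2, 1

Donors: find every N or O and count the H atoms it carries.
  atom 9 (N): bond orders sum to 1 → 2 H
Lipinski HBD = 2.
Acceptors: N atoms = 1, O atoms = 0 → HBA = 1.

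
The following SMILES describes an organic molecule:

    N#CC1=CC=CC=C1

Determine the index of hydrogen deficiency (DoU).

Degree of unsaturation = (number of rings) + (number of π bonds).
Ring closures in the SMILES: 1.
π bonds: 3 double bonds (each 1 DoU), 1 triple bond (each 2 DoU) → 5 DoU from unsaturation.
Total DoU = 1 + 5 = 6.

6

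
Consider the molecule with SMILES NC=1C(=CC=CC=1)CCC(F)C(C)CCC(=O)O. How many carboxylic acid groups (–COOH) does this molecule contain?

The carboxylic acid motif appears at heavy-atom position 16 in the SMILES.
Other groups present: 1 primary amine.
Carboxylic acid count: 1.

1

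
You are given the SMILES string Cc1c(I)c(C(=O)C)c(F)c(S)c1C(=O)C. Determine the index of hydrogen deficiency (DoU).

Molecular formula: C11H10FIO2S.
DoU = (2C + 2 + N − H − X) / 2, where X is the halogen count and O/S are ignored.
    = (2·11 + 2 + 0 − 10 − 2) / 2 = 12 / 2 = 6.

6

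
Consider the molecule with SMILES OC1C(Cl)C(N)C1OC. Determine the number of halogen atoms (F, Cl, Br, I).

Halogen atoms appear at heavy-atom position 4 (1×Cl).
Other groups present: 1 ether, 1 hydroxyl, 1 primary amine.
Halogen count: 1.

1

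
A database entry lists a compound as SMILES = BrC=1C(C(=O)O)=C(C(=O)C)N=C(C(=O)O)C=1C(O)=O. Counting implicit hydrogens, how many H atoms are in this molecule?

6

Walk through each heavy atom and fill implicit hydrogens from standard valence (C 4, N 3, O 2, S 2, halogen 1):
  atom 1: Br (halogen, monovalent) → 0 H
  atom 2: C, bond orders sum to 4 (valence 4) → 0 H
  atom 3: C, bond orders sum to 4 (valence 4) → 0 H
  atom 4: C, bond orders sum to 4 (valence 4) → 0 H
  atom 5: O, bond orders sum to 2 (valence 2) → 0 H
  atom 6: O, bond orders sum to 1 (valence 2) → 1 H
  atom 7: C, bond orders sum to 4 (valence 4) → 0 H
  atom 8: C, bond orders sum to 4 (valence 4) → 0 H
  atom 9: O, bond orders sum to 2 (valence 2) → 0 H
  atom 10: C, bond orders sum to 1 (valence 4) → 3 H
  atom 11: N, bond orders sum to 3 (valence 3) → 0 H
  atom 12: C, bond orders sum to 4 (valence 4) → 0 H
  atom 13: C, bond orders sum to 4 (valence 4) → 0 H
  atom 14: O, bond orders sum to 2 (valence 2) → 0 H
  atom 15: O, bond orders sum to 1 (valence 2) → 1 H
  atom 16: C, bond orders sum to 4 (valence 4) → 0 H
  atom 17: C, bond orders sum to 4 (valence 4) → 0 H
  atom 18: O, bond orders sum to 1 (valence 2) → 1 H
  atom 19: O, bond orders sum to 2 (valence 2) → 0 H
Total hydrogens: 6.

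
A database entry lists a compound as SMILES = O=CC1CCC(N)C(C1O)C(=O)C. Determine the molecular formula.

Walk through each heavy atom and fill implicit hydrogens from standard valence (C 4, N 3, O 2, S 2, halogen 1):
  atom 1: O, bond orders sum to 2 (valence 2) → 0 H
  atom 2: C, bond orders sum to 3 (valence 4) → 1 H
  atom 3: C, bond orders sum to 3 (valence 4) → 1 H
  atom 4: C, bond orders sum to 2 (valence 4) → 2 H
  atom 5: C, bond orders sum to 2 (valence 4) → 2 H
  atom 6: C, bond orders sum to 3 (valence 4) → 1 H
  atom 7: N, bond orders sum to 1 (valence 3) → 2 H
  atom 8: C, bond orders sum to 3 (valence 4) → 1 H
  atom 9: C, bond orders sum to 3 (valence 4) → 1 H
  atom 10: O, bond orders sum to 1 (valence 2) → 1 H
  atom 11: C, bond orders sum to 4 (valence 4) → 0 H
  atom 12: O, bond orders sum to 2 (valence 2) → 0 H
  atom 13: C, bond orders sum to 1 (valence 4) → 3 H
Totals → C:9, H:15, N:1, O:3.

C9H15NO3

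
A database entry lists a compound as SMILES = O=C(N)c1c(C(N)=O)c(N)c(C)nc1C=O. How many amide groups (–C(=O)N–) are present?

The amide motif appears at heavy-atom positions 2, 6 in the SMILES.
Other groups present: 1 aldehyde, 1 primary amine.
Amide count: 2.

2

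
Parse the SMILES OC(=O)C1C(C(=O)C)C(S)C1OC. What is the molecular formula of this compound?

C8H12O4S

Walk through each heavy atom and fill implicit hydrogens from standard valence (C 4, N 3, O 2, S 2, halogen 1):
  atom 1: O, bond orders sum to 1 (valence 2) → 1 H
  atom 2: C, bond orders sum to 4 (valence 4) → 0 H
  atom 3: O, bond orders sum to 2 (valence 2) → 0 H
  atom 4: C, bond orders sum to 3 (valence 4) → 1 H
  atom 5: C, bond orders sum to 3 (valence 4) → 1 H
  atom 6: C, bond orders sum to 4 (valence 4) → 0 H
  atom 7: O, bond orders sum to 2 (valence 2) → 0 H
  atom 8: C, bond orders sum to 1 (valence 4) → 3 H
  atom 9: C, bond orders sum to 3 (valence 4) → 1 H
  atom 10: S, bond orders sum to 1 (valence 2) → 1 H
  atom 11: C, bond orders sum to 3 (valence 4) → 1 H
  atom 12: O, bond orders sum to 2 (valence 2) → 0 H
  atom 13: C, bond orders sum to 1 (valence 4) → 3 H
Totals → C:8, H:12, O:4, S:1.
In Hill order: C8H12O4S.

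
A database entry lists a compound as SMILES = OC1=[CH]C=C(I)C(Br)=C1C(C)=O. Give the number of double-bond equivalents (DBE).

5

Molecular formula: C8H6BrIO2.
DoU = (2C + 2 + N − H − X) / 2, where X is the halogen count and O/S are ignored.
    = (2·8 + 2 + 0 − 6 − 2) / 2 = 10 / 2 = 5.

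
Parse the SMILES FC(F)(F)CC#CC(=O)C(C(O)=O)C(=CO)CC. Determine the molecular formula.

C11H11F3O4

Walk through each heavy atom and fill implicit hydrogens from standard valence (C 4, N 3, O 2, S 2, halogen 1):
  atom 1: F (halogen, monovalent) → 0 H
  atom 2: C, bond orders sum to 4 (valence 4) → 0 H
  atom 3: F (halogen, monovalent) → 0 H
  atom 4: F (halogen, monovalent) → 0 H
  atom 5: C, bond orders sum to 2 (valence 4) → 2 H
  atom 6: C, bond orders sum to 4 (valence 4) → 0 H
  atom 7: C, bond orders sum to 4 (valence 4) → 0 H
  atom 8: C, bond orders sum to 4 (valence 4) → 0 H
  atom 9: O, bond orders sum to 2 (valence 2) → 0 H
  atom 10: C, bond orders sum to 3 (valence 4) → 1 H
  atom 11: C, bond orders sum to 4 (valence 4) → 0 H
  atom 12: O, bond orders sum to 1 (valence 2) → 1 H
  atom 13: O, bond orders sum to 2 (valence 2) → 0 H
  atom 14: C, bond orders sum to 4 (valence 4) → 0 H
  atom 15: C, bond orders sum to 3 (valence 4) → 1 H
  atom 16: O, bond orders sum to 1 (valence 2) → 1 H
  atom 17: C, bond orders sum to 2 (valence 4) → 2 H
  atom 18: C, bond orders sum to 1 (valence 4) → 3 H
Totals → C:11, H:11, F:3, O:4.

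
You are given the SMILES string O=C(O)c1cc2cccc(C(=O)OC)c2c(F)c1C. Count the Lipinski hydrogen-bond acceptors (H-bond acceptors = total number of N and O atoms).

4

N atoms: 0; O atoms: 4.
Lipinski HBA = 0 + 4 = 4.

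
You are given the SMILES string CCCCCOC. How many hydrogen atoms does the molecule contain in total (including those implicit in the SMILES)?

14

Walk through each heavy atom and fill implicit hydrogens from standard valence (C 4, N 3, O 2, S 2, halogen 1):
  atom 1: C, bond orders sum to 1 (valence 4) → 3 H
  atom 2: C, bond orders sum to 2 (valence 4) → 2 H
  atom 3: C, bond orders sum to 2 (valence 4) → 2 H
  atom 4: C, bond orders sum to 2 (valence 4) → 2 H
  atom 5: C, bond orders sum to 2 (valence 4) → 2 H
  atom 6: O, bond orders sum to 2 (valence 2) → 0 H
  atom 7: C, bond orders sum to 1 (valence 4) → 3 H
Total hydrogens: 14.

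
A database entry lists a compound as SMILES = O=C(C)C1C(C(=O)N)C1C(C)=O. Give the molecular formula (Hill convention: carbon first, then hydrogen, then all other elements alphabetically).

Walk through each heavy atom and fill implicit hydrogens from standard valence (C 4, N 3, O 2, S 2, halogen 1):
  atom 1: O, bond orders sum to 2 (valence 2) → 0 H
  atom 2: C, bond orders sum to 4 (valence 4) → 0 H
  atom 3: C, bond orders sum to 1 (valence 4) → 3 H
  atom 4: C, bond orders sum to 3 (valence 4) → 1 H
  atom 5: C, bond orders sum to 3 (valence 4) → 1 H
  atom 6: C, bond orders sum to 4 (valence 4) → 0 H
  atom 7: O, bond orders sum to 2 (valence 2) → 0 H
  atom 8: N, bond orders sum to 1 (valence 3) → 2 H
  atom 9: C, bond orders sum to 3 (valence 4) → 1 H
  atom 10: C, bond orders sum to 4 (valence 4) → 0 H
  atom 11: C, bond orders sum to 1 (valence 4) → 3 H
  atom 12: O, bond orders sum to 2 (valence 2) → 0 H
Totals → C:8, H:11, N:1, O:3.
In Hill order: C8H11NO3.

C8H11NO3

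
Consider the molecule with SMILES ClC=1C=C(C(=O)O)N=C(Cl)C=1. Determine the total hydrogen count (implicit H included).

Walk through each heavy atom and fill implicit hydrogens from standard valence (C 4, N 3, O 2, S 2, halogen 1):
  atom 1: Cl (halogen, monovalent) → 0 H
  atom 2: C, bond orders sum to 4 (valence 4) → 0 H
  atom 3: C, bond orders sum to 3 (valence 4) → 1 H
  atom 4: C, bond orders sum to 4 (valence 4) → 0 H
  atom 5: C, bond orders sum to 4 (valence 4) → 0 H
  atom 6: O, bond orders sum to 2 (valence 2) → 0 H
  atom 7: O, bond orders sum to 1 (valence 2) → 1 H
  atom 8: N, bond orders sum to 3 (valence 3) → 0 H
  atom 9: C, bond orders sum to 4 (valence 4) → 0 H
  atom 10: Cl (halogen, monovalent) → 0 H
  atom 11: C, bond orders sum to 3 (valence 4) → 1 H
Total hydrogens: 3.

3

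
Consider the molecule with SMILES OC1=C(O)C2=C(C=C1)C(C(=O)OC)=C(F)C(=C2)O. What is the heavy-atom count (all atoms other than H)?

18

Every atom symbol written in the SMILES (organic subset) is one heavy atom; implicit H are not written.
Heavy atoms by element → C:12, F:1, O:5.
Total: 18.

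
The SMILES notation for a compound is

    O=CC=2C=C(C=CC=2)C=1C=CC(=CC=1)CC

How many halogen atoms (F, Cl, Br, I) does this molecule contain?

0

Scan the SMILES for the halogen motif — none present.
Groups that are present: 1 aldehyde.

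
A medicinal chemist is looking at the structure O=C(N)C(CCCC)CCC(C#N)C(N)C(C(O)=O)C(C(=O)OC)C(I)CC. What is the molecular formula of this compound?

C19H32IN3O5

Walk through each heavy atom and fill implicit hydrogens from standard valence (C 4, N 3, O 2, S 2, halogen 1):
  atom 1: O, bond orders sum to 2 (valence 2) → 0 H
  atom 2: C, bond orders sum to 4 (valence 4) → 0 H
  atom 3: N, bond orders sum to 1 (valence 3) → 2 H
  atom 4: C, bond orders sum to 3 (valence 4) → 1 H
  atom 5: C, bond orders sum to 2 (valence 4) → 2 H
  atom 6: C, bond orders sum to 2 (valence 4) → 2 H
  atom 7: C, bond orders sum to 2 (valence 4) → 2 H
  atom 8: C, bond orders sum to 1 (valence 4) → 3 H
  atom 9: C, bond orders sum to 2 (valence 4) → 2 H
  atom 10: C, bond orders sum to 2 (valence 4) → 2 H
  atom 11: C, bond orders sum to 3 (valence 4) → 1 H
  atom 12: C, bond orders sum to 4 (valence 4) → 0 H
  atom 13: N, bond orders sum to 3 (valence 3) → 0 H
  atom 14: C, bond orders sum to 3 (valence 4) → 1 H
  atom 15: N, bond orders sum to 1 (valence 3) → 2 H
  atom 16: C, bond orders sum to 3 (valence 4) → 1 H
  atom 17: C, bond orders sum to 4 (valence 4) → 0 H
  atom 18: O, bond orders sum to 1 (valence 2) → 1 H
  atom 19: O, bond orders sum to 2 (valence 2) → 0 H
  atom 20: C, bond orders sum to 3 (valence 4) → 1 H
  atom 21: C, bond orders sum to 4 (valence 4) → 0 H
  atom 22: O, bond orders sum to 2 (valence 2) → 0 H
  atom 23: O, bond orders sum to 2 (valence 2) → 0 H
  atom 24: C, bond orders sum to 1 (valence 4) → 3 H
  atom 25: C, bond orders sum to 3 (valence 4) → 1 H
  atom 26: I (halogen, monovalent) → 0 H
  atom 27: C, bond orders sum to 2 (valence 4) → 2 H
  atom 28: C, bond orders sum to 1 (valence 4) → 3 H
Totals → C:19, H:32, I:1, N:3, O:5.
In Hill order: C19H32IN3O5.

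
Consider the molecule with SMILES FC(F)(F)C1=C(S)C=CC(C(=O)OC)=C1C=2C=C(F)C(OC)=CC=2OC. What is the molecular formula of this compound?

Walk through each heavy atom and fill implicit hydrogens from standard valence (C 4, N 3, O 2, S 2, halogen 1):
  atom 1: F (halogen, monovalent) → 0 H
  atom 2: C, bond orders sum to 4 (valence 4) → 0 H
  atom 3: F (halogen, monovalent) → 0 H
  atom 4: F (halogen, monovalent) → 0 H
  atom 5: C, bond orders sum to 4 (valence 4) → 0 H
  atom 6: C, bond orders sum to 4 (valence 4) → 0 H
  atom 7: S, bond orders sum to 1 (valence 2) → 1 H
  atom 8: C, bond orders sum to 3 (valence 4) → 1 H
  atom 9: C, bond orders sum to 3 (valence 4) → 1 H
  atom 10: C, bond orders sum to 4 (valence 4) → 0 H
  atom 11: C, bond orders sum to 4 (valence 4) → 0 H
  atom 12: O, bond orders sum to 2 (valence 2) → 0 H
  atom 13: O, bond orders sum to 2 (valence 2) → 0 H
  atom 14: C, bond orders sum to 1 (valence 4) → 3 H
  atom 15: C, bond orders sum to 4 (valence 4) → 0 H
  atom 16: C, bond orders sum to 4 (valence 4) → 0 H
  atom 17: C, bond orders sum to 3 (valence 4) → 1 H
  atom 18: C, bond orders sum to 4 (valence 4) → 0 H
  atom 19: F (halogen, monovalent) → 0 H
  atom 20: C, bond orders sum to 4 (valence 4) → 0 H
  atom 21: O, bond orders sum to 2 (valence 2) → 0 H
  atom 22: C, bond orders sum to 1 (valence 4) → 3 H
  atom 23: C, bond orders sum to 3 (valence 4) → 1 H
  atom 24: C, bond orders sum to 4 (valence 4) → 0 H
  atom 25: O, bond orders sum to 2 (valence 2) → 0 H
  atom 26: C, bond orders sum to 1 (valence 4) → 3 H
Totals → C:17, H:14, F:4, O:4, S:1.
In Hill order: C17H14F4O4S.

C17H14F4O4S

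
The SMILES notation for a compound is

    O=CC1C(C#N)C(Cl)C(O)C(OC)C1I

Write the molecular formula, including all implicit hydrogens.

C9H11ClINO3

Walk through each heavy atom and fill implicit hydrogens from standard valence (C 4, N 3, O 2, S 2, halogen 1):
  atom 1: O, bond orders sum to 2 (valence 2) → 0 H
  atom 2: C, bond orders sum to 3 (valence 4) → 1 H
  atom 3: C, bond orders sum to 3 (valence 4) → 1 H
  atom 4: C, bond orders sum to 3 (valence 4) → 1 H
  atom 5: C, bond orders sum to 4 (valence 4) → 0 H
  atom 6: N, bond orders sum to 3 (valence 3) → 0 H
  atom 7: C, bond orders sum to 3 (valence 4) → 1 H
  atom 8: Cl (halogen, monovalent) → 0 H
  atom 9: C, bond orders sum to 3 (valence 4) → 1 H
  atom 10: O, bond orders sum to 1 (valence 2) → 1 H
  atom 11: C, bond orders sum to 3 (valence 4) → 1 H
  atom 12: O, bond orders sum to 2 (valence 2) → 0 H
  atom 13: C, bond orders sum to 1 (valence 4) → 3 H
  atom 14: C, bond orders sum to 3 (valence 4) → 1 H
  atom 15: I (halogen, monovalent) → 0 H
Totals → C:9, H:11, Cl:1, I:1, N:1, O:3.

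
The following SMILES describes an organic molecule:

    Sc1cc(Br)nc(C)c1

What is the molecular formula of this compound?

C6H6BrNS

Walk through each heavy atom and fill implicit hydrogens from standard valence (C 4, N 3, O 2, S 2, halogen 1); for lowercase aromatic atoms, an aromatic c carries 1 H when it has two neighbours and 0 H with three, and aromatic n carries 0 H:
  atom 1: S, bond orders sum to 1 (valence 2) → 1 H
  atom 2: aromatic c, 3 neighbours → 0 H
  atom 3: aromatic c, 2 neighbours → 1 H
  atom 4: aromatic c, 3 neighbours → 0 H
  atom 5: Br (halogen, monovalent) → 0 H
  atom 6: aromatic n, 2 neighbours → 0 H
  atom 7: aromatic c, 3 neighbours → 0 H
  atom 8: C, bond orders sum to 1 (valence 4) → 3 H
  atom 9: aromatic c, 2 neighbours → 1 H
Totals → C:6, H:6, Br:1, N:1, S:1.
In Hill order: C6H6BrNS.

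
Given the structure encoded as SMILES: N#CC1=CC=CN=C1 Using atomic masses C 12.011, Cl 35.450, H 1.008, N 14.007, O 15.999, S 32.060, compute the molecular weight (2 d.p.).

104.11 g/mol

First, the molecular formula is C6H4N2 (counting implicit H from valence).
  C: 6 × 12.011 = 72.066
  H: 4 × 1.008 = 4.032
  N: 2 × 14.007 = 28.014
Sum: 6×12.011 + 4×1.008 + 2×14.007 = 104.112 → 104.11 g/mol.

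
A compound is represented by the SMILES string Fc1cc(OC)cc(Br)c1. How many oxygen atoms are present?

1

Scan the SMILES for O atoms (remember two-letter symbols like Cl and Br are single atoms).
Oxygen count: 1.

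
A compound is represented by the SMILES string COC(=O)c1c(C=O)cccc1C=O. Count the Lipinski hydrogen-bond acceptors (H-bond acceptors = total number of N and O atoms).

4

N atoms: 0; O atoms: 4.
Lipinski HBA = 0 + 4 = 4.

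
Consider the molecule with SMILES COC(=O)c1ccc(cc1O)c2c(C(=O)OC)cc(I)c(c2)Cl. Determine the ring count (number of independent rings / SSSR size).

2

In SMILES, each pair of matching ring-closure digits denotes one ring-closing bond; the number of such bonds equals the number of independent rings.
Ring-closure bonds here: 2.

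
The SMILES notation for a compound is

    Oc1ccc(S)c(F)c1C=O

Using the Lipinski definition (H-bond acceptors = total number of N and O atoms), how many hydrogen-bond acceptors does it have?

2

N atoms: 0; O atoms: 2.
Lipinski HBA = 0 + 2 = 2.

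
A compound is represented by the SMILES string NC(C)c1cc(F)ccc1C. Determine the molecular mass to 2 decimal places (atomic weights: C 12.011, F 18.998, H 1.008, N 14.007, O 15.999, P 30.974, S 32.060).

153.20 g/mol

First, the molecular formula is C9H12FN (counting implicit H from valence).
  C: 9 × 12.011 = 108.099
  F: 1 × 18.998 = 18.998
  H: 12 × 1.008 = 12.096
  N: 1 × 14.007 = 14.007
Sum: 9×12.011 + 1×18.998 + 12×1.008 + 1×14.007 = 153.200 → 153.20 g/mol.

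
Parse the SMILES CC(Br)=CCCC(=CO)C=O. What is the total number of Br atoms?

1

Scan the SMILES for Br atoms (remember two-letter symbols like Cl and Br are single atoms).
Bromine count: 1.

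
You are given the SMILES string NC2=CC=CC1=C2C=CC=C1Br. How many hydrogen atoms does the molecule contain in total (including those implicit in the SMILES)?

Walk through each heavy atom and fill implicit hydrogens from standard valence (C 4, N 3, O 2, S 2, halogen 1):
  atom 1: N, bond orders sum to 1 (valence 3) → 2 H
  atom 2: C, bond orders sum to 4 (valence 4) → 0 H
  atom 3: C, bond orders sum to 3 (valence 4) → 1 H
  atom 4: C, bond orders sum to 3 (valence 4) → 1 H
  atom 5: C, bond orders sum to 3 (valence 4) → 1 H
  atom 6: C, bond orders sum to 4 (valence 4) → 0 H
  atom 7: C, bond orders sum to 4 (valence 4) → 0 H
  atom 8: C, bond orders sum to 3 (valence 4) → 1 H
  atom 9: C, bond orders sum to 3 (valence 4) → 1 H
  atom 10: C, bond orders sum to 3 (valence 4) → 1 H
  atom 11: C, bond orders sum to 4 (valence 4) → 0 H
  atom 12: Br (halogen, monovalent) → 0 H
Total hydrogens: 8.

8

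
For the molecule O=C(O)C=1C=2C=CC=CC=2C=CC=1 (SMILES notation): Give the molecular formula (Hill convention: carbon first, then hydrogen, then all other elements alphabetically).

C11H8O2

Walk through each heavy atom and fill implicit hydrogens from standard valence (C 4, N 3, O 2, S 2, halogen 1):
  atom 1: O, bond orders sum to 2 (valence 2) → 0 H
  atom 2: C, bond orders sum to 4 (valence 4) → 0 H
  atom 3: O, bond orders sum to 1 (valence 2) → 1 H
  atom 4: C, bond orders sum to 4 (valence 4) → 0 H
  atom 5: C, bond orders sum to 4 (valence 4) → 0 H
  atom 6: C, bond orders sum to 3 (valence 4) → 1 H
  atom 7: C, bond orders sum to 3 (valence 4) → 1 H
  atom 8: C, bond orders sum to 3 (valence 4) → 1 H
  atom 9: C, bond orders sum to 3 (valence 4) → 1 H
  atom 10: C, bond orders sum to 4 (valence 4) → 0 H
  atom 11: C, bond orders sum to 3 (valence 4) → 1 H
  atom 12: C, bond orders sum to 3 (valence 4) → 1 H
  atom 13: C, bond orders sum to 3 (valence 4) → 1 H
Totals → C:11, H:8, O:2.
In Hill order: C11H8O2.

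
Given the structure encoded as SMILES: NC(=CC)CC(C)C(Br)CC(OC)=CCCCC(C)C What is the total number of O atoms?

Scan the SMILES for O atoms (remember two-letter symbols like Cl and Br are single atoms).
Oxygen count: 1.

1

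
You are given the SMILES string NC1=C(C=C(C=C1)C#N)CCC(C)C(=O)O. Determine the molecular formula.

Walk through each heavy atom and fill implicit hydrogens from standard valence (C 4, N 3, O 2, S 2, halogen 1):
  atom 1: N, bond orders sum to 1 (valence 3) → 2 H
  atom 2: C, bond orders sum to 4 (valence 4) → 0 H
  atom 3: C, bond orders sum to 4 (valence 4) → 0 H
  atom 4: C, bond orders sum to 3 (valence 4) → 1 H
  atom 5: C, bond orders sum to 4 (valence 4) → 0 H
  atom 6: C, bond orders sum to 3 (valence 4) → 1 H
  atom 7: C, bond orders sum to 3 (valence 4) → 1 H
  atom 8: C, bond orders sum to 4 (valence 4) → 0 H
  atom 9: N, bond orders sum to 3 (valence 3) → 0 H
  atom 10: C, bond orders sum to 2 (valence 4) → 2 H
  atom 11: C, bond orders sum to 2 (valence 4) → 2 H
  atom 12: C, bond orders sum to 3 (valence 4) → 1 H
  atom 13: C, bond orders sum to 1 (valence 4) → 3 H
  atom 14: C, bond orders sum to 4 (valence 4) → 0 H
  atom 15: O, bond orders sum to 2 (valence 2) → 0 H
  atom 16: O, bond orders sum to 1 (valence 2) → 1 H
Totals → C:12, H:14, N:2, O:2.
In Hill order: C12H14N2O2.

C12H14N2O2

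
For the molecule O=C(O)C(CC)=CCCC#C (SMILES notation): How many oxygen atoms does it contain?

Scan the SMILES for O atoms (remember two-letter symbols like Cl and Br are single atoms).
Oxygen count: 2.

2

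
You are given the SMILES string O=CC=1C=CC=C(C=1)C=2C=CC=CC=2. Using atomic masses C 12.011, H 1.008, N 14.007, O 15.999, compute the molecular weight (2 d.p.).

First, the molecular formula is C13H10O (counting implicit H from valence).
  C: 13 × 12.011 = 156.143
  H: 10 × 1.008 = 10.080
  O: 1 × 15.999 = 15.999
Sum: 13×12.011 + 10×1.008 + 1×15.999 = 182.222 → 182.22 g/mol.

182.22 g/mol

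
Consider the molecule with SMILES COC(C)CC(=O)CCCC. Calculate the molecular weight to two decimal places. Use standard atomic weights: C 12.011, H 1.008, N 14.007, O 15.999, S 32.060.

158.24 g/mol

First, the molecular formula is C9H18O2 (counting implicit H from valence).
  C: 9 × 12.011 = 108.099
  H: 18 × 1.008 = 18.144
  O: 2 × 15.999 = 31.998
Sum: 9×12.011 + 18×1.008 + 2×15.999 = 158.241 → 158.24 g/mol.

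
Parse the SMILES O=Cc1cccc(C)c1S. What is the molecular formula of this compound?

C8H8OS

Walk through each heavy atom and fill implicit hydrogens from standard valence (C 4, N 3, O 2, S 2, halogen 1); for lowercase aromatic atoms, an aromatic c carries 1 H when it has two neighbours and 0 H with three, and aromatic n carries 0 H:
  atom 1: O, bond orders sum to 2 (valence 2) → 0 H
  atom 2: C, bond orders sum to 3 (valence 4) → 1 H
  atom 3: aromatic c, 3 neighbours → 0 H
  atom 4: aromatic c, 2 neighbours → 1 H
  atom 5: aromatic c, 2 neighbours → 1 H
  atom 6: aromatic c, 2 neighbours → 1 H
  atom 7: aromatic c, 3 neighbours → 0 H
  atom 8: C, bond orders sum to 1 (valence 4) → 3 H
  atom 9: aromatic c, 3 neighbours → 0 H
  atom 10: S, bond orders sum to 1 (valence 2) → 1 H
Totals → C:8, H:8, O:1, S:1.
In Hill order: C8H8OS.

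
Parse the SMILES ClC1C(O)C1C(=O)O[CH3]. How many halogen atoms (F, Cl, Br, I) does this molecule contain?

1

Halogen atoms appear at heavy-atom position 1 (1×Cl).
Other groups present: 1 ester, 1 hydroxyl.
Halogen count: 1.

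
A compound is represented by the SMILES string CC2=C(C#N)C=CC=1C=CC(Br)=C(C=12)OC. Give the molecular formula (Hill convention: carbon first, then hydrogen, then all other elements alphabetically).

Walk through each heavy atom and fill implicit hydrogens from standard valence (C 4, N 3, O 2, S 2, halogen 1):
  atom 1: C, bond orders sum to 1 (valence 4) → 3 H
  atom 2: C, bond orders sum to 4 (valence 4) → 0 H
  atom 3: C, bond orders sum to 4 (valence 4) → 0 H
  atom 4: C, bond orders sum to 4 (valence 4) → 0 H
  atom 5: N, bond orders sum to 3 (valence 3) → 0 H
  atom 6: C, bond orders sum to 3 (valence 4) → 1 H
  atom 7: C, bond orders sum to 3 (valence 4) → 1 H
  atom 8: C, bond orders sum to 4 (valence 4) → 0 H
  atom 9: C, bond orders sum to 3 (valence 4) → 1 H
  atom 10: C, bond orders sum to 3 (valence 4) → 1 H
  atom 11: C, bond orders sum to 4 (valence 4) → 0 H
  atom 12: Br (halogen, monovalent) → 0 H
  atom 13: C, bond orders sum to 4 (valence 4) → 0 H
  atom 14: C, bond orders sum to 4 (valence 4) → 0 H
  atom 15: O, bond orders sum to 2 (valence 2) → 0 H
  atom 16: C, bond orders sum to 1 (valence 4) → 3 H
Totals → C:13, H:10, Br:1, N:1, O:1.

C13H10BrNO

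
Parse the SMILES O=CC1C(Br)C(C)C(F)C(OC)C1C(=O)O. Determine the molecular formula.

C10H14BrFO4

Walk through each heavy atom and fill implicit hydrogens from standard valence (C 4, N 3, O 2, S 2, halogen 1):
  atom 1: O, bond orders sum to 2 (valence 2) → 0 H
  atom 2: C, bond orders sum to 3 (valence 4) → 1 H
  atom 3: C, bond orders sum to 3 (valence 4) → 1 H
  atom 4: C, bond orders sum to 3 (valence 4) → 1 H
  atom 5: Br (halogen, monovalent) → 0 H
  atom 6: C, bond orders sum to 3 (valence 4) → 1 H
  atom 7: C, bond orders sum to 1 (valence 4) → 3 H
  atom 8: C, bond orders sum to 3 (valence 4) → 1 H
  atom 9: F (halogen, monovalent) → 0 H
  atom 10: C, bond orders sum to 3 (valence 4) → 1 H
  atom 11: O, bond orders sum to 2 (valence 2) → 0 H
  atom 12: C, bond orders sum to 1 (valence 4) → 3 H
  atom 13: C, bond orders sum to 3 (valence 4) → 1 H
  atom 14: C, bond orders sum to 4 (valence 4) → 0 H
  atom 15: O, bond orders sum to 2 (valence 2) → 0 H
  atom 16: O, bond orders sum to 1 (valence 2) → 1 H
Totals → C:10, H:14, Br:1, F:1, O:4.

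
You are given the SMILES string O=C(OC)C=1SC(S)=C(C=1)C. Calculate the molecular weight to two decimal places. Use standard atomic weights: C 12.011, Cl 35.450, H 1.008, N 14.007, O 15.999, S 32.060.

188.26 g/mol

First, the molecular formula is C7H8O2S2 (counting implicit H from valence).
  C: 7 × 12.011 = 84.077
  H: 8 × 1.008 = 8.064
  O: 2 × 15.999 = 31.998
  S: 2 × 32.060 = 64.120
Sum: 7×12.011 + 8×1.008 + 2×15.999 + 2×32.060 = 188.259 → 188.26 g/mol.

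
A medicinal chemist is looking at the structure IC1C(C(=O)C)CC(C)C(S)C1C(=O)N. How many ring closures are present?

In SMILES, each pair of matching ring-closure digits denotes one ring-closing bond; the number of such bonds equals the number of independent rings.
Ring-closure bonds here: 1.

1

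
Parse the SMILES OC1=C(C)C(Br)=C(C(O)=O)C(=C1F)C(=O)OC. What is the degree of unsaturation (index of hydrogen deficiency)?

6

Molecular formula: C10H8BrFO5.
DoU = (2C + 2 + N − H − X) / 2, where X is the halogen count and O/S are ignored.
    = (2·10 + 2 + 0 − 8 − 2) / 2 = 12 / 2 = 6.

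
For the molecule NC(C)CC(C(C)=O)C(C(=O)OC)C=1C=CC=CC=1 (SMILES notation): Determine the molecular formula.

Walk through each heavy atom and fill implicit hydrogens from standard valence (C 4, N 3, O 2, S 2, halogen 1):
  atom 1: N, bond orders sum to 1 (valence 3) → 2 H
  atom 2: C, bond orders sum to 3 (valence 4) → 1 H
  atom 3: C, bond orders sum to 1 (valence 4) → 3 H
  atom 4: C, bond orders sum to 2 (valence 4) → 2 H
  atom 5: C, bond orders sum to 3 (valence 4) → 1 H
  atom 6: C, bond orders sum to 4 (valence 4) → 0 H
  atom 7: C, bond orders sum to 1 (valence 4) → 3 H
  atom 8: O, bond orders sum to 2 (valence 2) → 0 H
  atom 9: C, bond orders sum to 3 (valence 4) → 1 H
  atom 10: C, bond orders sum to 4 (valence 4) → 0 H
  atom 11: O, bond orders sum to 2 (valence 2) → 0 H
  atom 12: O, bond orders sum to 2 (valence 2) → 0 H
  atom 13: C, bond orders sum to 1 (valence 4) → 3 H
  atom 14: C, bond orders sum to 4 (valence 4) → 0 H
  atom 15: C, bond orders sum to 3 (valence 4) → 1 H
  atom 16: C, bond orders sum to 3 (valence 4) → 1 H
  atom 17: C, bond orders sum to 3 (valence 4) → 1 H
  atom 18: C, bond orders sum to 3 (valence 4) → 1 H
  atom 19: C, bond orders sum to 3 (valence 4) → 1 H
Totals → C:15, H:21, N:1, O:3.
In Hill order: C15H21NO3.

C15H21NO3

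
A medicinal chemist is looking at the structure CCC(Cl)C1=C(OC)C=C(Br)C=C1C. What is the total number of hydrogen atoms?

14

Walk through each heavy atom and fill implicit hydrogens from standard valence (C 4, N 3, O 2, S 2, halogen 1):
  atom 1: C, bond orders sum to 1 (valence 4) → 3 H
  atom 2: C, bond orders sum to 2 (valence 4) → 2 H
  atom 3: C, bond orders sum to 3 (valence 4) → 1 H
  atom 4: Cl (halogen, monovalent) → 0 H
  atom 5: C, bond orders sum to 4 (valence 4) → 0 H
  atom 6: C, bond orders sum to 4 (valence 4) → 0 H
  atom 7: O, bond orders sum to 2 (valence 2) → 0 H
  atom 8: C, bond orders sum to 1 (valence 4) → 3 H
  atom 9: C, bond orders sum to 3 (valence 4) → 1 H
  atom 10: C, bond orders sum to 4 (valence 4) → 0 H
  atom 11: Br (halogen, monovalent) → 0 H
  atom 12: C, bond orders sum to 3 (valence 4) → 1 H
  atom 13: C, bond orders sum to 4 (valence 4) → 0 H
  atom 14: C, bond orders sum to 1 (valence 4) → 3 H
Total hydrogens: 14.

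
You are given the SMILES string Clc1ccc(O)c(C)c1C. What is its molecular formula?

Walk through each heavy atom and fill implicit hydrogens from standard valence (C 4, N 3, O 2, S 2, halogen 1); for lowercase aromatic atoms, an aromatic c carries 1 H when it has two neighbours and 0 H with three, and aromatic n carries 0 H:
  atom 1: Cl (halogen, monovalent) → 0 H
  atom 2: aromatic c, 3 neighbours → 0 H
  atom 3: aromatic c, 2 neighbours → 1 H
  atom 4: aromatic c, 2 neighbours → 1 H
  atom 5: aromatic c, 3 neighbours → 0 H
  atom 6: O, bond orders sum to 1 (valence 2) → 1 H
  atom 7: aromatic c, 3 neighbours → 0 H
  atom 8: C, bond orders sum to 1 (valence 4) → 3 H
  atom 9: aromatic c, 3 neighbours → 0 H
  atom 10: C, bond orders sum to 1 (valence 4) → 3 H
Totals → C:8, H:9, Cl:1, O:1.
In Hill order: C8H9ClO.

C8H9ClO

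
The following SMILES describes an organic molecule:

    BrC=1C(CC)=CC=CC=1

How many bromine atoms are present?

Scan the SMILES for Br atoms (remember two-letter symbols like Cl and Br are single atoms).
Bromine count: 1.

1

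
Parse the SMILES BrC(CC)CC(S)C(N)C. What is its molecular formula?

Walk through each heavy atom and fill implicit hydrogens from standard valence (C 4, N 3, O 2, S 2, halogen 1):
  atom 1: Br (halogen, monovalent) → 0 H
  atom 2: C, bond orders sum to 3 (valence 4) → 1 H
  atom 3: C, bond orders sum to 2 (valence 4) → 2 H
  atom 4: C, bond orders sum to 1 (valence 4) → 3 H
  atom 5: C, bond orders sum to 2 (valence 4) → 2 H
  atom 6: C, bond orders sum to 3 (valence 4) → 1 H
  atom 7: S, bond orders sum to 1 (valence 2) → 1 H
  atom 8: C, bond orders sum to 3 (valence 4) → 1 H
  atom 9: N, bond orders sum to 1 (valence 3) → 2 H
  atom 10: C, bond orders sum to 1 (valence 4) → 3 H
Totals → C:7, H:16, Br:1, N:1, S:1.
In Hill order: C7H16BrNS.

C7H16BrNS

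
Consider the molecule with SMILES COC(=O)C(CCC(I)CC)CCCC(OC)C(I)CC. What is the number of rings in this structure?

In SMILES, each pair of matching ring-closure digits denotes one ring-closing bond; the number of such bonds equals the number of independent rings.
Ring-closure bonds here: 0.

0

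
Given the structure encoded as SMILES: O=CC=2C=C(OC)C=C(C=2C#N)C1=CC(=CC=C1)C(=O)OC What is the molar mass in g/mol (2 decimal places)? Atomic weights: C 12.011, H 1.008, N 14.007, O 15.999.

First, the molecular formula is C17H13NO4 (counting implicit H from valence).
  C: 17 × 12.011 = 204.187
  H: 13 × 1.008 = 13.104
  N: 1 × 14.007 = 14.007
  O: 4 × 15.999 = 63.996
Sum: 17×12.011 + 13×1.008 + 1×14.007 + 4×15.999 = 295.294 → 295.29 g/mol.

295.29 g/mol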